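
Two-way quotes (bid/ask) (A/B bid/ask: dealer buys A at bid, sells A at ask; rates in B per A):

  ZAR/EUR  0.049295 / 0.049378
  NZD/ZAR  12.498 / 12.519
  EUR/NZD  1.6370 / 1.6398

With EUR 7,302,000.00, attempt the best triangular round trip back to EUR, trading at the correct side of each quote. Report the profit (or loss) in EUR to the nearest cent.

Net profit: EUR 62,341.16

Best loop EUR → NZD → ZAR → EUR:
EUR 7,302,000.00 × 1.6370 (sell EUR at bid) = NZD 11,953,374.00
NZD 11,953,374.00 × 12.498 (sell NZD at bid) = ZAR 149,393,268.25
ZAR 149,393,268.25 × 0.049295 (sell ZAR at bid) = EUR 7,364,341.16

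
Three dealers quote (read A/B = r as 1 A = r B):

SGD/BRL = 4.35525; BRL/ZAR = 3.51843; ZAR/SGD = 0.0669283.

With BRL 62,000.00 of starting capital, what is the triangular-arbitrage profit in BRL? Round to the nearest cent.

Profit: BRL 1,586.29

Profitable loop is BRL → ZAR → SGD → BRL:
BRL 62,000.00 × 3.51843 = ZAR 218,142.66
ZAR 218,142.66 × 0.0669283 = SGD 14,599.92
SGD 14,599.92 × 4.35525 = BRL 63,586.29
Profit = BRL 63,586.29 − BRL 62,000.00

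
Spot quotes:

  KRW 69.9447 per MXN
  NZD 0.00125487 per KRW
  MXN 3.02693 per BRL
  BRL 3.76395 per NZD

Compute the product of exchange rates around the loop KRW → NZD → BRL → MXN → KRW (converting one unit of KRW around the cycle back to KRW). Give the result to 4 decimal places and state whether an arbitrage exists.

1.0000 (no arbitrage)

Around KRW → NZD → BRL → MXN → KRW: 1 × 0.00125487 × 3.76395 × 3.02693 × 69.9447 = 0.999999
Product ≈ 1 (deviation 0.000%, within rounding noise).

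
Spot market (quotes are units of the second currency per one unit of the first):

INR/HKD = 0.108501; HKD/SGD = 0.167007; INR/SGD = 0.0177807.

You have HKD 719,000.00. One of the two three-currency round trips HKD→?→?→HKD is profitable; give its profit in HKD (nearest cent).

Profitable loop is HKD → SGD → INR → HKD:
HKD 719,000.00 × 0.167007 = SGD 120,078.03
SGD 120,078.03 ÷ 0.0177807 = INR 6,753,279.29
INR 6,753,279.29 × 0.108501 = HKD 732,737.56
Profit = HKD 732,737.56 − HKD 719,000.00

Profit: HKD 13,737.56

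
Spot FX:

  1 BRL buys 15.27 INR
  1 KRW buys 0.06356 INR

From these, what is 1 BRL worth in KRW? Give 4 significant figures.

1 BRL × 15.27 = 15.27 INR
15.27 INR ÷ 0.06356 = 240.245 KRW

BRL/KRW = 240.2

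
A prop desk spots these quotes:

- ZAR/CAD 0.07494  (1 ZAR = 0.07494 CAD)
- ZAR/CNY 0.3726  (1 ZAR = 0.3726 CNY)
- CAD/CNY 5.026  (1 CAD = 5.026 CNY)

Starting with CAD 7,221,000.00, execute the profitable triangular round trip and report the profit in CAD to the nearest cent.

Profitable loop is CAD → CNY → ZAR → CAD:
CAD 7,221,000.00 × 5.026 = CNY 36,292,746.00
CNY 36,292,746.00 ÷ 0.3726 = ZAR 97,404,041.87
ZAR 97,404,041.87 × 0.07494 = CAD 7,299,458.90
Profit = CAD 7,299,458.90 − CAD 7,221,000.00

Profit: CAD 78,458.90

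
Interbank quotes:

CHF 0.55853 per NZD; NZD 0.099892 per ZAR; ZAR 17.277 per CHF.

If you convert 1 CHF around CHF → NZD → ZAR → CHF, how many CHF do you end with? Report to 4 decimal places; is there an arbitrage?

Around CHF → NZD → ZAR → CHF: 1 ÷ 0.55853 ÷ 0.099892 ÷ 17.277 = 1.037420
Product > 1; profitable direction is CHF → NZD → ZAR → CHF.

1.0374 (arbitrage exists)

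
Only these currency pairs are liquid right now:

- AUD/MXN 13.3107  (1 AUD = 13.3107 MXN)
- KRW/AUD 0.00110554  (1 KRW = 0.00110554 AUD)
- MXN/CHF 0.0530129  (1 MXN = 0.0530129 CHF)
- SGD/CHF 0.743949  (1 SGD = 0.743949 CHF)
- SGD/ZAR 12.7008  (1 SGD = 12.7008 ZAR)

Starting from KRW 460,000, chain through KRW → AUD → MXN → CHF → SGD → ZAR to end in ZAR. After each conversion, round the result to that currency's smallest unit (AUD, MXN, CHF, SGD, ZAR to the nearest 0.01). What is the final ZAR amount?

KRW 460,000 × 0.00110554 = AUD 508.55
AUD 508.55 × 13.3107 = MXN 6,769.16
MXN 6,769.16 × 0.0530129 = CHF 358.85
CHF 358.85 ÷ 0.743949 = SGD 482.36
SGD 482.36 × 12.7008 = ZAR 6,126.36

ZAR 6,126.36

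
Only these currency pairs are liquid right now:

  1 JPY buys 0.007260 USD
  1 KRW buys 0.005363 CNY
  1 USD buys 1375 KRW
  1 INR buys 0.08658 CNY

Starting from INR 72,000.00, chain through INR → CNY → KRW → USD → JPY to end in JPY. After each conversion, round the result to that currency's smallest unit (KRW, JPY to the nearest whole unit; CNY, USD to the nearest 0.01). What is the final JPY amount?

INR 72,000.00 × 0.08658 = CNY 6,233.76
CNY 6,233.76 ÷ 0.005363 = KRW 1,162,364
KRW 1,162,364 ÷ 1375 = USD 845.36
USD 845.36 ÷ 0.007260 = JPY 116,441

JPY 116,441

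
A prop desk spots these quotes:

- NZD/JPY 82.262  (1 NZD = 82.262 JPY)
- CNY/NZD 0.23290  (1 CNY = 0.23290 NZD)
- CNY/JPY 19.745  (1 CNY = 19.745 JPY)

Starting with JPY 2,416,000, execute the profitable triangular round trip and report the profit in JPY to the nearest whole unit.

Profitable loop is JPY → NZD → CNY → JPY:
JPY 2,416,000 ÷ 82.262 = NZD 29,369.58
NZD 29,369.58 ÷ 0.23290 = CNY 126,103.80
CNY 126,103.80 × 19.745 = JPY 2,489,920
Profit = JPY 2,489,920 − JPY 2,416,000

Profit: JPY 73,920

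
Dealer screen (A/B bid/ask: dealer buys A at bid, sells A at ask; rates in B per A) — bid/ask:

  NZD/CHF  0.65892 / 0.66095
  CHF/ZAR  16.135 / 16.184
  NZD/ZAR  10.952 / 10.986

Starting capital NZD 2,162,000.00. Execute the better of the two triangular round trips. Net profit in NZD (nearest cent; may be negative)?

Net profit: NZD 51,577.07

Best loop NZD → ZAR → CHF → NZD:
NZD 2,162,000.00 × 10.952 (sell NZD at bid) = ZAR 23,678,224.00
ZAR 23,678,224.00 ÷ 16.184 (buy CHF at ask) = CHF 1,463,063.77
CHF 1,463,063.77 ÷ 0.66095 (buy NZD at ask) = NZD 2,213,577.07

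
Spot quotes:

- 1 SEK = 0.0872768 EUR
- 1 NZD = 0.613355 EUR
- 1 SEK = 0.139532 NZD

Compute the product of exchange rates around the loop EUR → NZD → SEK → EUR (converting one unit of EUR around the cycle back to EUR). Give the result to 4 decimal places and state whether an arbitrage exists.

1.0198 (arbitrage exists)

Around EUR → NZD → SEK → EUR: 1 ÷ 0.613355 ÷ 0.139532 × 0.0872768 = 1.019795
Product > 1; profitable direction is EUR → NZD → SEK → EUR.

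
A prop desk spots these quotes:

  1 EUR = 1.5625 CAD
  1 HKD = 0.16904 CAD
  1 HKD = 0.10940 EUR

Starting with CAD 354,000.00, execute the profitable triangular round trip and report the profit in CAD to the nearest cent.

Profit: CAD 3,973.70

Profitable loop is CAD → HKD → EUR → CAD:
CAD 354,000.00 ÷ 0.16904 = HKD 2,094,178.89
HKD 2,094,178.89 × 0.10940 = EUR 229,103.17
EUR 229,103.17 × 1.5625 = CAD 357,973.70
Profit = CAD 357,973.70 − CAD 354,000.00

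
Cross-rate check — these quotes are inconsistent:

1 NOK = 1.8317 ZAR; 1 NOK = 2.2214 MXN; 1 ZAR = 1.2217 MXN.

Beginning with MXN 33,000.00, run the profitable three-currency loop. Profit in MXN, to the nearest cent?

Profitable loop is MXN → NOK → ZAR → MXN:
MXN 33,000.00 ÷ 2.2214 = NOK 14,855.50
NOK 14,855.50 × 1.8317 = ZAR 27,210.81
ZAR 27,210.81 × 1.2217 = MXN 33,243.45
Profit = MXN 33,243.45 − MXN 33,000.00

Profit: MXN 243.45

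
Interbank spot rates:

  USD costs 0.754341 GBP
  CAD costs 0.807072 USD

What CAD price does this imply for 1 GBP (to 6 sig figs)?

GBP/CAD = 1.64256

1 GBP ÷ 0.754341 = 1.32566 USD
1.32566 USD ÷ 0.807072 = 1.64256 CAD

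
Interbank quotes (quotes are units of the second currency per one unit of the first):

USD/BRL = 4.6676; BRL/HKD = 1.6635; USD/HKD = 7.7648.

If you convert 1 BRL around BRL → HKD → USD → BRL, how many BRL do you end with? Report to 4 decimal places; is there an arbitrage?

Around BRL → HKD → USD → BRL: 1 × 1.6635 ÷ 7.7648 × 4.6676 = 0.999968
Product ≈ 1 (deviation 0.003%, within rounding noise).

1.0000 (no arbitrage)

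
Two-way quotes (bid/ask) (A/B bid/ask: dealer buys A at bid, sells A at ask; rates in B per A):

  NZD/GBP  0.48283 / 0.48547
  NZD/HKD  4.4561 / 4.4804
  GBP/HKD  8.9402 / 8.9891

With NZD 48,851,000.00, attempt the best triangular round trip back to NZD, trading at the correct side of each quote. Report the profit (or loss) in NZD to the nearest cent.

Best loop NZD → HKD → GBP → NZD:
NZD 48,851,000.00 × 4.4561 (sell NZD at bid) = HKD 217,684,941.10
HKD 217,684,941.10 ÷ 8.9891 (buy GBP at ask) = GBP 24,216,544.60
GBP 24,216,544.60 ÷ 0.48547 (buy NZD at ask) = NZD 49,882,679.89

Net profit: NZD 1,031,679.89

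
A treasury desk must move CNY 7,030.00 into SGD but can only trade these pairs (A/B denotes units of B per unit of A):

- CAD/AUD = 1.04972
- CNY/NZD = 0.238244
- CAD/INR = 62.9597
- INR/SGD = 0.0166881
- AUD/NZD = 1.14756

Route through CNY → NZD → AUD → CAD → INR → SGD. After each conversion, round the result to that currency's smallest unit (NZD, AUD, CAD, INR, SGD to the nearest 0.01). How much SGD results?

SGD 1,460.83

CNY 7,030.00 × 0.238244 = NZD 1,674.86
NZD 1,674.86 ÷ 1.14756 = AUD 1,459.50
AUD 1,459.50 ÷ 1.04972 = CAD 1,390.37
CAD 1,390.37 × 62.9597 = INR 87,537.28
INR 87,537.28 × 0.0166881 = SGD 1,460.83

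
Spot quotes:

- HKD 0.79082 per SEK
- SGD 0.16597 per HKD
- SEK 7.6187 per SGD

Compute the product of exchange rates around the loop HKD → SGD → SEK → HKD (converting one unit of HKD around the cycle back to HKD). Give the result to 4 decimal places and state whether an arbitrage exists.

1.0000 (no arbitrage)

Around HKD → SGD → SEK → HKD: 1 × 0.16597 × 7.6187 × 0.79082 = 0.999973
Product ≈ 1 (deviation 0.003%, within rounding noise).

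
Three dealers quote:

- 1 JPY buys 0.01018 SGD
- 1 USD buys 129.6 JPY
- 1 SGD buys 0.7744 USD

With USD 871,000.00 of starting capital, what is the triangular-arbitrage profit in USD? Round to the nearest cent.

Profit: USD 18,889.90

Profitable loop is USD → JPY → SGD → USD:
USD 871,000.00 × 129.6 = JPY 112,881,600
JPY 112,881,600 × 0.01018 = SGD 1,149,134.69
SGD 1,149,134.69 × 0.7744 = USD 889,889.90
Profit = USD 889,889.90 − USD 871,000.00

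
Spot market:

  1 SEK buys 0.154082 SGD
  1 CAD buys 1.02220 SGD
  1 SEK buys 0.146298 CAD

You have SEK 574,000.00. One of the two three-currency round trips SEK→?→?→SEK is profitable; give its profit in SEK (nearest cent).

Profit: SEK 17,411.18

Profitable loop is SEK → SGD → CAD → SEK:
SEK 574,000.00 × 0.154082 = SGD 88,443.07
SGD 88,443.07 ÷ 1.02220 = CAD 86,522.27
CAD 86,522.27 ÷ 0.146298 = SEK 591,411.18
Profit = SEK 591,411.18 − SEK 574,000.00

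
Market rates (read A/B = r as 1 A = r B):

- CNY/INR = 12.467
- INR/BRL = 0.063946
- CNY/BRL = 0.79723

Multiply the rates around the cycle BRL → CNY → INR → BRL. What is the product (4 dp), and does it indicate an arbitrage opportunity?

1.0000 (no arbitrage)

Around BRL → CNY → INR → BRL: 1 ÷ 0.79723 × 12.467 × 0.063946 = 0.999981
Product ≈ 1 (deviation 0.002%, within rounding noise).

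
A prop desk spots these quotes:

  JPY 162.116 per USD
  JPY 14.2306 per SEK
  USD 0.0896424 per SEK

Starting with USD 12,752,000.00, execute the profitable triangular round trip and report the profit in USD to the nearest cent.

Profit: USD 270,502.44

Profitable loop is USD → JPY → SEK → USD:
USD 12,752,000.00 × 162.116 = JPY 2,067,303,232
JPY 2,067,303,232 ÷ 14.2306 = SEK 145,271,684.40
SEK 145,271,684.40 × 0.0896424 = USD 13,022,502.44
Profit = USD 13,022,502.44 − USD 12,752,000.00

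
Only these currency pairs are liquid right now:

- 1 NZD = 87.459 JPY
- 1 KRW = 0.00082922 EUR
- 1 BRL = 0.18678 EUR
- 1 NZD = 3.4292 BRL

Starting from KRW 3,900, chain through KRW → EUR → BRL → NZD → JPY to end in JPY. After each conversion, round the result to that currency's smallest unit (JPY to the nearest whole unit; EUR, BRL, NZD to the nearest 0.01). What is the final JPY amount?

KRW 3,900 × 0.00082922 = EUR 3.23
EUR 3.23 ÷ 0.18678 = BRL 17.29
BRL 17.29 ÷ 3.4292 = NZD 5.04
NZD 5.04 × 87.459 = JPY 441

JPY 441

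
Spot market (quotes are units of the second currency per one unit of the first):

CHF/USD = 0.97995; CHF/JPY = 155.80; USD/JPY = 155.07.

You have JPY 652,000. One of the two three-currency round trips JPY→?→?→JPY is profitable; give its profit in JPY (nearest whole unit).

Profitable loop is JPY → USD → CHF → JPY:
JPY 652,000 ÷ 155.07 = USD 4,204.55
USD 4,204.55 ÷ 0.97995 = CHF 4,290.58
CHF 4,290.58 × 155.80 = JPY 668,472
Profit = JPY 668,472 − JPY 652,000

Profit: JPY 16,472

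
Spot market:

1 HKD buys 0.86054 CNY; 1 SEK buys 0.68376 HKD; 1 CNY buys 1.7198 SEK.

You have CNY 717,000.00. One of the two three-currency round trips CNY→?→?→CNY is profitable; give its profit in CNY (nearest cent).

Profit: CNY 8,557.53

Profitable loop is CNY → SEK → HKD → CNY:
CNY 717,000.00 × 1.7198 = SEK 1,233,096.60
SEK 1,233,096.60 × 0.68376 = HKD 843,142.13
HKD 843,142.13 × 0.86054 = CNY 725,557.53
Profit = CNY 725,557.53 − CNY 717,000.00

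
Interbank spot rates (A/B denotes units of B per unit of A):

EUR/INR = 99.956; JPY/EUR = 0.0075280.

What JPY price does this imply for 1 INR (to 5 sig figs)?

INR/JPY = 1.3290

1 INR ÷ 99.956 = 0.0100044 EUR
0.0100044 EUR ÷ 0.0075280 = 1.32896 JPY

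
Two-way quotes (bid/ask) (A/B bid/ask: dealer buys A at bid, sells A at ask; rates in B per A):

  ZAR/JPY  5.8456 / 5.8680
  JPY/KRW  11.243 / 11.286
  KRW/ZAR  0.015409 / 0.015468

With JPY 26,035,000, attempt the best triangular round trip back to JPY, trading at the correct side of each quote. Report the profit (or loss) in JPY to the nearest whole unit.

Net profit: JPY 330,945

Best loop JPY → KRW → ZAR → JPY:
JPY 26,035,000 × 11.243 (sell JPY at bid) = KRW 292,711,505
KRW 292,711,505 × 0.015409 (sell KRW at bid) = ZAR 4,510,391.58
ZAR 4,510,391.58 × 5.8456 (sell ZAR at bid) = JPY 26,365,945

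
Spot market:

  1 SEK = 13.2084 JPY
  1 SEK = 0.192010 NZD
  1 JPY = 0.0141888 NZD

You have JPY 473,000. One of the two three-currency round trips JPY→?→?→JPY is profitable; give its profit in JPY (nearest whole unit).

Profit: JPY 11,606

Profitable loop is JPY → SEK → NZD → JPY:
JPY 473,000 ÷ 13.2084 = SEK 35,810.54
SEK 35,810.54 × 0.192010 = NZD 6,875.98
NZD 6,875.98 ÷ 0.0141888 = JPY 484,606
Profit = JPY 484,606 − JPY 473,000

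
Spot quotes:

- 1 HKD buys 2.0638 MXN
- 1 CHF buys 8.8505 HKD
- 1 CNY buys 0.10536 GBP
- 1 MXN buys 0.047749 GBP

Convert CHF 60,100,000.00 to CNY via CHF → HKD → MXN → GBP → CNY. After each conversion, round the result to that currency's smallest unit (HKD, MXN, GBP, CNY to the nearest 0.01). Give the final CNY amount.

CNY 497,506,094.44

CHF 60,100,000.00 × 8.8505 = HKD 531,915,050.00
HKD 531,915,050.00 × 2.0638 = MXN 1,097,766,280.19
MXN 1,097,766,280.19 × 0.047749 = GBP 52,417,242.11
GBP 52,417,242.11 ÷ 0.10536 = CNY 497,506,094.44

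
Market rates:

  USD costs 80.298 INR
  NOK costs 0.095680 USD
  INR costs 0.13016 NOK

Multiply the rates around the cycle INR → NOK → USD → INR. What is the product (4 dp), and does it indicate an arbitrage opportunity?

Around INR → NOK → USD → INR: 1 × 0.13016 × 0.095680 × 80.298 = 1.000008
Product ≈ 1 (deviation 0.001%, within rounding noise).

1.0000 (no arbitrage)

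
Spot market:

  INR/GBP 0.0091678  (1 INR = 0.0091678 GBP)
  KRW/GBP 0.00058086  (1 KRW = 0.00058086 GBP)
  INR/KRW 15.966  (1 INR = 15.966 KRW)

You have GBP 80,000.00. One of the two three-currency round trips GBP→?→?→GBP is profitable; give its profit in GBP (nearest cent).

Profit: GBP 926.82

Profitable loop is GBP → INR → KRW → GBP:
GBP 80,000.00 ÷ 0.0091678 = INR 8,726,193.85
INR 8,726,193.85 × 15.966 = KRW 139,322,411
KRW 139,322,411 × 0.00058086 = GBP 80,926.82
Profit = GBP 80,926.82 − GBP 80,000.00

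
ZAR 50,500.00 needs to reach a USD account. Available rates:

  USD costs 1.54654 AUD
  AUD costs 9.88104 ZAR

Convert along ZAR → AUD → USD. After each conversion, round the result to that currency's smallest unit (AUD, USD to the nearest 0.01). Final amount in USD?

ZAR 50,500.00 ÷ 9.88104 = AUD 5,110.80
AUD 5,110.80 ÷ 1.54654 = USD 3,304.67

USD 3,304.67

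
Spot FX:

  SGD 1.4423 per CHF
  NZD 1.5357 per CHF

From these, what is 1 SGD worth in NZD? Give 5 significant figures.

SGD/NZD = 1.0648

1 SGD ÷ 1.4423 = 0.693337 CHF
0.693337 CHF × 1.5357 = 1.06476 NZD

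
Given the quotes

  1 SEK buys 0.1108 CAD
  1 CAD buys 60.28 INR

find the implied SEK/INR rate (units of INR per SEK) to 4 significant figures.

SEK/INR = 6.679

1 SEK × 0.1108 = 0.1108 CAD
0.1108 CAD × 60.28 = 6.67902 INR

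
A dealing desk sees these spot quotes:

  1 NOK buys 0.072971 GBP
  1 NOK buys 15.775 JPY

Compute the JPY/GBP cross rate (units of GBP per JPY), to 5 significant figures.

1 JPY ÷ 15.775 = 0.0633914 NOK
0.0633914 NOK × 0.072971 = 0.00462574 GBP

JPY/GBP = 0.0046257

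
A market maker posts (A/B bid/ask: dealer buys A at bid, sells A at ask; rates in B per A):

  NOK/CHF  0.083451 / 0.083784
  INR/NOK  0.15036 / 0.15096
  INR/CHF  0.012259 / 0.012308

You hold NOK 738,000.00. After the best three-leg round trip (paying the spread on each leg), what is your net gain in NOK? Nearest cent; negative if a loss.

Best loop NOK → CHF → INR → NOK:
NOK 738,000.00 × 0.083451 (sell NOK at bid) = CHF 61,586.84
CHF 61,586.84 ÷ 0.012308 (buy INR at ask) = INR 5,003,805.49
INR 5,003,805.49 × 0.15036 (sell INR at bid) = NOK 752,372.19

Net profit: NOK 14,372.19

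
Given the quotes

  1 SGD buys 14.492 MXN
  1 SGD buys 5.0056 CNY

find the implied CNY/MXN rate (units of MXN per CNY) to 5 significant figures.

1 CNY ÷ 5.0056 = 0.199776 SGD
0.199776 SGD × 14.492 = 2.89516 MXN

CNY/MXN = 2.8952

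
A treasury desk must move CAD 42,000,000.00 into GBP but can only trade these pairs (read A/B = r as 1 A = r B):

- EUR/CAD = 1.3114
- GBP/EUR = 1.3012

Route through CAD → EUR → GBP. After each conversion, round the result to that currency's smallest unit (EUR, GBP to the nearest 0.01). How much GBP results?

CAD 42,000,000.00 ÷ 1.3114 = EUR 32,026,841.54
EUR 32,026,841.54 ÷ 1.3012 = GBP 24,613,311.97

GBP 24,613,311.97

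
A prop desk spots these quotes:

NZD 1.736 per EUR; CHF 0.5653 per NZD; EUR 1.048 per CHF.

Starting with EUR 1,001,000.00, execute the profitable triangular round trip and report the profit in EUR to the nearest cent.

Profitable loop is EUR → NZD → CHF → EUR:
EUR 1,001,000.00 × 1.736 = NZD 1,737,736.00
NZD 1,737,736.00 × 0.5653 = CHF 982,342.16
CHF 982,342.16 × 1.048 = EUR 1,029,494.58
Profit = EUR 1,029,494.58 − EUR 1,001,000.00

Profit: EUR 28,494.58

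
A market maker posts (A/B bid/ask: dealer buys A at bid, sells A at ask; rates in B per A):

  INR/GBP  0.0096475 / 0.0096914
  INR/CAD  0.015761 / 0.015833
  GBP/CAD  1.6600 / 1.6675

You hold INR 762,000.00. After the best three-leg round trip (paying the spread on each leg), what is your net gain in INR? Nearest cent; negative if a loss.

Net profit: INR 8,751.95

Best loop INR → GBP → CAD → INR:
INR 762,000.00 × 0.0096475 (sell INR at bid) = GBP 7,351.39
GBP 7,351.39 × 1.6600 (sell GBP at bid) = CAD 12,203.32
CAD 12,203.32 ÷ 0.015833 (buy INR at ask) = INR 770,751.95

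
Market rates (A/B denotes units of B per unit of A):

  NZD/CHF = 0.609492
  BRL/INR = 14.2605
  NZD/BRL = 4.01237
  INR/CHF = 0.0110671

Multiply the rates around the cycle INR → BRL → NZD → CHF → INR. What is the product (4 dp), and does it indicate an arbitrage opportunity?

0.9625 (arbitrage exists)

Around INR → BRL → NZD → CHF → INR: 1 ÷ 14.2605 ÷ 4.01237 × 0.609492 ÷ 0.0110671 = 0.962495
Product < 1; profitable direction is INR → CHF → NZD → BRL → INR.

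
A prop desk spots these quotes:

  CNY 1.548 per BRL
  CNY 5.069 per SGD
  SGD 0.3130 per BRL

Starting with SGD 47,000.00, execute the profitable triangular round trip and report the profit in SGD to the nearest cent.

Profitable loop is SGD → CNY → BRL → SGD:
SGD 47,000.00 × 5.069 = CNY 238,243.00
CNY 238,243.00 ÷ 1.548 = BRL 153,903.75
BRL 153,903.75 × 0.3130 = SGD 48,171.87
Profit = SGD 48,171.87 − SGD 47,000.00

Profit: SGD 1,171.87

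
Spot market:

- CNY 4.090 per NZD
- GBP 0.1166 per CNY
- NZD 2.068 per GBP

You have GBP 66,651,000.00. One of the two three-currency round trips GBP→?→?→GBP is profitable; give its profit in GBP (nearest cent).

Profit: GBP 931,503.71

Profitable loop is GBP → CNY → NZD → GBP:
GBP 66,651,000.00 ÷ 0.1166 = CNY 571,620,926.24
CNY 571,620,926.24 ÷ 4.090 = NZD 139,760,617.66
NZD 139,760,617.66 ÷ 2.068 = GBP 67,582,503.71
Profit = GBP 67,582,503.71 − GBP 66,651,000.00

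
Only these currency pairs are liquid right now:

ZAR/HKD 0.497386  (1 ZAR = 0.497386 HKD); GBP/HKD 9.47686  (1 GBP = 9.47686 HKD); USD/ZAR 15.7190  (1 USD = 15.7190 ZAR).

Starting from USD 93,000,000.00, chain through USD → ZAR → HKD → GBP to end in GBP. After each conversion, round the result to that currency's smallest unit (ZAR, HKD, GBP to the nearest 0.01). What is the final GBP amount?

GBP 76,725,010.15

USD 93,000,000.00 × 15.7190 = ZAR 1,461,867,000.00
ZAR 1,461,867,000.00 × 0.497386 = HKD 727,112,179.66
HKD 727,112,179.66 ÷ 9.47686 = GBP 76,725,010.15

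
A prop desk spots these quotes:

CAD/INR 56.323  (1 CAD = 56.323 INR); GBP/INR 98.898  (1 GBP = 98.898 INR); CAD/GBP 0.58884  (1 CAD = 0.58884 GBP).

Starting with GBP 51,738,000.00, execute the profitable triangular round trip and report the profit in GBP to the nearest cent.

Profit: GBP 1,756,443.07

Profitable loop is GBP → INR → CAD → GBP:
GBP 51,738,000.00 × 98.898 = INR 5,116,784,724.00
INR 5,116,784,724.00 ÷ 56.323 = CAD 90,847,162.33
CAD 90,847,162.33 × 0.58884 = GBP 53,494,443.07
Profit = GBP 53,494,443.07 − GBP 51,738,000.00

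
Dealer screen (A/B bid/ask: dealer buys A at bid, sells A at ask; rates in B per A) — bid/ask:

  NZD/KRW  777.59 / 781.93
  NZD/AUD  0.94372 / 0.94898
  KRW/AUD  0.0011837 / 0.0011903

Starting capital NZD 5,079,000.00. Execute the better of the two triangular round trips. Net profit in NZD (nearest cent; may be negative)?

Best loop NZD → AUD → KRW → NZD:
NZD 5,079,000.00 × 0.94372 (sell NZD at bid) = AUD 4,793,153.88
AUD 4,793,153.88 ÷ 0.0011903 (buy KRW at ask) = KRW 4,026,845,232
KRW 4,026,845,232 ÷ 781.93 (buy NZD at ask) = NZD 5,149,879.44

Net profit: NZD 70,879.44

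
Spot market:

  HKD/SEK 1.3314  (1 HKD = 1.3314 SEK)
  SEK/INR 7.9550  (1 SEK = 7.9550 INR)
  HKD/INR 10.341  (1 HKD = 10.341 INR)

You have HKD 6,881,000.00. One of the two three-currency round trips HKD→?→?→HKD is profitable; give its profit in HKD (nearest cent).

Profit: HKD 166,543.36

Profitable loop is HKD → SEK → INR → HKD:
HKD 6,881,000.00 × 1.3314 = SEK 9,161,363.40
SEK 9,161,363.40 × 7.9550 = INR 72,878,645.85
INR 72,878,645.85 ÷ 10.341 = HKD 7,047,543.36
Profit = HKD 7,047,543.36 − HKD 6,881,000.00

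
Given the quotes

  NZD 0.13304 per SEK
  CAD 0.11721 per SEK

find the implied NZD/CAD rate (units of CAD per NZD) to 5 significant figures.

NZD/CAD = 0.88101

1 NZD ÷ 0.13304 = 7.51654 SEK
7.51654 SEK × 0.11721 = 0.881013 CAD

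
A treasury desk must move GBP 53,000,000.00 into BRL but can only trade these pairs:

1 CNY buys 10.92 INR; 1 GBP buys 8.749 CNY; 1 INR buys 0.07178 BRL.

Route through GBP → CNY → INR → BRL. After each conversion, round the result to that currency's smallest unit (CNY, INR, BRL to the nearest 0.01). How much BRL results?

BRL 363,463,143.61

GBP 53,000,000.00 × 8.749 = CNY 463,697,000.00
CNY 463,697,000.00 × 10.92 = INR 5,063,571,240.00
INR 5,063,571,240.00 × 0.07178 = BRL 363,463,143.61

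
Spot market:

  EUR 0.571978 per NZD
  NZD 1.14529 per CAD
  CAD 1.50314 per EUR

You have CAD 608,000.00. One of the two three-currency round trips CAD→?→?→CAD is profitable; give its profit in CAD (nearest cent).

Profitable loop is CAD → EUR → NZD → CAD:
CAD 608,000.00 ÷ 1.50314 = EUR 404,486.61
EUR 404,486.61 ÷ 0.571978 = NZD 707,171.62
NZD 707,171.62 ÷ 1.14529 = CAD 617,460.75
Profit = CAD 617,460.75 − CAD 608,000.00

Profit: CAD 9,460.75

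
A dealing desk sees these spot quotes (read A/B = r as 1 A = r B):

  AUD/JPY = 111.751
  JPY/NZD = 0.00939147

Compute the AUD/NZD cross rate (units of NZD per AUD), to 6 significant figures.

1 AUD × 111.751 = 111.751 JPY
111.751 JPY × 0.00939147 = 1.04951 NZD

AUD/NZD = 1.04951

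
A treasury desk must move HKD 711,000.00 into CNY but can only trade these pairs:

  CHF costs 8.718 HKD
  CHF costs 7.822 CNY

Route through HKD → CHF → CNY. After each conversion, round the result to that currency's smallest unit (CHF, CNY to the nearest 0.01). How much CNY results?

HKD 711,000.00 ÷ 8.718 = CHF 81,555.40
CHF 81,555.40 × 7.822 = CNY 637,926.34

CNY 637,926.34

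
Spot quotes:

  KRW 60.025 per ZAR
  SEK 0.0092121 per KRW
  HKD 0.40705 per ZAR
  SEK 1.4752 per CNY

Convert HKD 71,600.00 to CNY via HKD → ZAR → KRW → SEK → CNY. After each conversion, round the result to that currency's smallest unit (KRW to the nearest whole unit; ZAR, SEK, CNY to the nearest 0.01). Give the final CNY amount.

HKD 71,600.00 ÷ 0.40705 = ZAR 175,899.77
ZAR 175,899.77 × 60.025 = KRW 10,558,384
KRW 10,558,384 × 0.0092121 = SEK 97,264.89
SEK 97,264.89 ÷ 1.4752 = CNY 65,933.36

CNY 65,933.36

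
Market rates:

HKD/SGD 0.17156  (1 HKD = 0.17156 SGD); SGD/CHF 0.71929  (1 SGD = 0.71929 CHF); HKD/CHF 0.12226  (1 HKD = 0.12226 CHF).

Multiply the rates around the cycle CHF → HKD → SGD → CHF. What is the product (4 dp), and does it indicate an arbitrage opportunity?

1.0093 (arbitrage exists)

Around CHF → HKD → SGD → CHF: 1 ÷ 0.12226 × 0.17156 × 0.71929 = 1.009336
Product > 1; profitable direction is CHF → HKD → SGD → CHF.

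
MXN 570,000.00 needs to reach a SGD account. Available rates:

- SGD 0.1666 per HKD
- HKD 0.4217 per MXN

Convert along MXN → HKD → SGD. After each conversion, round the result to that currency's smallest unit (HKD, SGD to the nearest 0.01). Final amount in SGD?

MXN 570,000.00 × 0.4217 = HKD 240,369.00
HKD 240,369.00 × 0.1666 = SGD 40,045.48

SGD 40,045.48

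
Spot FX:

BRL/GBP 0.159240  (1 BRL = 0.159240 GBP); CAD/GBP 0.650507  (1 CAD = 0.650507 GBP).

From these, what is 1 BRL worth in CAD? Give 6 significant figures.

BRL/CAD = 0.244794

1 BRL × 0.159240 = 0.15924 GBP
0.15924 GBP ÷ 0.650507 = 0.244794 CAD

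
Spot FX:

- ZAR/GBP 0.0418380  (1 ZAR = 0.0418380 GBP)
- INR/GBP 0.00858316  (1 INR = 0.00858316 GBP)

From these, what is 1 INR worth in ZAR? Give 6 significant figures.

INR/ZAR = 0.205152

1 INR × 0.00858316 = 0.00858316 GBP
0.00858316 GBP ÷ 0.0418380 = 0.205152 ZAR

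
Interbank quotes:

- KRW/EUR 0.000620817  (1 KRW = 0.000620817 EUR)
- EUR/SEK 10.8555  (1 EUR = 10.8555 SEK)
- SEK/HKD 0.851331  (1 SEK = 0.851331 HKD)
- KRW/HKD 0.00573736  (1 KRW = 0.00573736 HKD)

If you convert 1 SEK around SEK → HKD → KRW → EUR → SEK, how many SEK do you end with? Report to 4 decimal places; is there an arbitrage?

Around SEK → HKD → KRW → EUR → SEK: 1 × 0.851331 ÷ 0.00573736 × 0.000620817 × 10.8555 = 0.999999
Product ≈ 1 (deviation 0.000%, within rounding noise).

1.0000 (no arbitrage)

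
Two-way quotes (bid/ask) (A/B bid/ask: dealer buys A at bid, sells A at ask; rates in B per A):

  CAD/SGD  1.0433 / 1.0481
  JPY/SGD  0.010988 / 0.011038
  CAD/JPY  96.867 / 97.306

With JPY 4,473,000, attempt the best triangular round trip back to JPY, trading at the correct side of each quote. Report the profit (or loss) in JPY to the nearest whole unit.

Net profit: JPY 69,455

Best loop JPY → SGD → CAD → JPY:
JPY 4,473,000 × 0.010988 (sell JPY at bid) = SGD 49,149.32
SGD 49,149.32 ÷ 1.0481 (buy CAD at ask) = CAD 46,893.74
CAD 46,893.74 × 96.867 (sell CAD at bid) = JPY 4,542,455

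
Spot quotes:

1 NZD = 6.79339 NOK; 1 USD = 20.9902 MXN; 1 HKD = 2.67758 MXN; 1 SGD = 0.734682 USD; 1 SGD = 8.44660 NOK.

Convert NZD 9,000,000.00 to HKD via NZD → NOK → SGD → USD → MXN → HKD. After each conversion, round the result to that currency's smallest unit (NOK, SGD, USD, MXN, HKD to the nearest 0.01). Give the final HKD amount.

HKD 41,688,920.57

NZD 9,000,000.00 × 6.79339 = NOK 61,140,510.00
NOK 61,140,510.00 ÷ 8.44660 = SGD 7,238,475.84
SGD 7,238,475.84 × 0.734682 = USD 5,317,977.91
USD 5,317,977.91 × 20.9902 = MXN 111,625,419.93
MXN 111,625,419.93 ÷ 2.67758 = HKD 41,688,920.57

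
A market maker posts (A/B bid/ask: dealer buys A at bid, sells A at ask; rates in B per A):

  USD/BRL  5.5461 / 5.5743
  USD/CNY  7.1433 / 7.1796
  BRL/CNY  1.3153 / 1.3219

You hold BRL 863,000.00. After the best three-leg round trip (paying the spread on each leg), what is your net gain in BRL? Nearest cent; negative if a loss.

Best loop BRL → CNY → USD → BRL:
BRL 863,000.00 × 1.3153 (sell BRL at bid) = CNY 1,135,103.90
CNY 1,135,103.90 ÷ 7.1796 (buy USD at ask) = USD 158,101.27
USD 158,101.27 × 5.5461 (sell USD at bid) = BRL 876,845.47

Net profit: BRL 13,845.47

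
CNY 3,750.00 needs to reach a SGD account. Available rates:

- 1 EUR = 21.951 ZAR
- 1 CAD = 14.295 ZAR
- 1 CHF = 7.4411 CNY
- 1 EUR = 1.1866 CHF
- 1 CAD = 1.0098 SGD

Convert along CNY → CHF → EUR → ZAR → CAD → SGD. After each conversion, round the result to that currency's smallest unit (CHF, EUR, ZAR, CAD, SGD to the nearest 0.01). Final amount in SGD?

CNY 3,750.00 ÷ 7.4411 = CHF 503.96
CHF 503.96 ÷ 1.1866 = EUR 424.71
EUR 424.71 × 21.951 = ZAR 9,322.81
ZAR 9,322.81 ÷ 14.295 = CAD 652.17
CAD 652.17 × 1.0098 = SGD 658.56

SGD 658.56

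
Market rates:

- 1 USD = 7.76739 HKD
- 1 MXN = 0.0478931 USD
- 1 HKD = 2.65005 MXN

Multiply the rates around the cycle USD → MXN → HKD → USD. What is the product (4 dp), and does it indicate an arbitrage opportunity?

1.0144 (arbitrage exists)

Around USD → MXN → HKD → USD: 1 ÷ 0.0478931 ÷ 2.65005 ÷ 7.76739 = 1.014373
Product > 1; profitable direction is USD → MXN → HKD → USD.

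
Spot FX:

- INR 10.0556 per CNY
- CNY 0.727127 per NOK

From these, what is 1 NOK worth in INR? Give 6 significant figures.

1 NOK × 0.727127 = 0.727127 CNY
0.727127 CNY × 10.0556 = 7.3117 INR

NOK/INR = 7.31170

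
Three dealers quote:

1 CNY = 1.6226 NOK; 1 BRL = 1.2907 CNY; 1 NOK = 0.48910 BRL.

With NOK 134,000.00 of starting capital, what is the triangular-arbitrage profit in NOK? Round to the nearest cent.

Profitable loop is NOK → BRL → CNY → NOK:
NOK 134,000.00 × 0.48910 = BRL 65,539.40
BRL 65,539.40 × 1.2907 = CNY 84,591.70
CNY 84,591.70 × 1.6226 = NOK 137,258.50
Profit = NOK 137,258.50 − NOK 134,000.00

Profit: NOK 3,258.50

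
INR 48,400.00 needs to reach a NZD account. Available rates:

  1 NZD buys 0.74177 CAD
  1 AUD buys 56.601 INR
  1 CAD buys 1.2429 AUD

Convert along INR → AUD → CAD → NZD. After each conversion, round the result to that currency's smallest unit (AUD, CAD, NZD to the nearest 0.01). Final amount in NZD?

INR 48,400.00 ÷ 56.601 = AUD 855.11
AUD 855.11 ÷ 1.2429 = CAD 688.00
CAD 688.00 ÷ 0.74177 = NZD 927.51

NZD 927.51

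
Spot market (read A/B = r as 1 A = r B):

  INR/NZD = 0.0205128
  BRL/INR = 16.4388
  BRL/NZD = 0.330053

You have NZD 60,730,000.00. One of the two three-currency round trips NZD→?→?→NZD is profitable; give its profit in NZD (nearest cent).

Profitable loop is NZD → BRL → INR → NZD:
NZD 60,730,000.00 ÷ 0.330053 = BRL 184,000,751.39
BRL 184,000,751.39 × 16.4388 = INR 3,024,751,552.02
INR 3,024,751,552.02 × 0.0205128 = NZD 62,046,123.64
Profit = NZD 62,046,123.64 − NZD 60,730,000.00

Profit: NZD 1,316,123.64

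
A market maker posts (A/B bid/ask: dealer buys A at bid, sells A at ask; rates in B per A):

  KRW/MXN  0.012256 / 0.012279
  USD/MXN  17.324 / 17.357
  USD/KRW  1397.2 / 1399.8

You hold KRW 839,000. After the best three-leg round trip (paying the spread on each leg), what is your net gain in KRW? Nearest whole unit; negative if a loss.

Net profit: KRW 6,631

Best loop KRW → USD → MXN → KRW:
KRW 839,000 ÷ 1399.8 (buy USD at ask) = USD 599.37
USD 599.37 × 17.324 (sell USD at bid) = MXN 10,383.51
MXN 10,383.51 ÷ 0.012279 (buy KRW at ask) = KRW 845,631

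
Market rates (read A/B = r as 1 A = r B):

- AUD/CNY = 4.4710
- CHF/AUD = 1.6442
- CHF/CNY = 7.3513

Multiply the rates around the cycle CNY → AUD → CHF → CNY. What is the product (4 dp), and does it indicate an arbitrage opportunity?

Around CNY → AUD → CHF → CNY: 1 ÷ 4.4710 ÷ 1.6442 × 7.3513 = 1.000011
Product ≈ 1 (deviation 0.001%, within rounding noise).

1.0000 (no arbitrage)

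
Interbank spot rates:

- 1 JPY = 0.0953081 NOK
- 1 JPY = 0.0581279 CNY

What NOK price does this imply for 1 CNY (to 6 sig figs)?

1 CNY ÷ 0.0581279 = 17.2034 JPY
17.2034 JPY × 0.0953081 = 1.63963 NOK

CNY/NOK = 1.63963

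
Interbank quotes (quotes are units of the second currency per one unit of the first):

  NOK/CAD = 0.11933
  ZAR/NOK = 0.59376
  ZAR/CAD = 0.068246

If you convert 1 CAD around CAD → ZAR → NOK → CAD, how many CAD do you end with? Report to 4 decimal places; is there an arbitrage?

Around CAD → ZAR → NOK → CAD: 1 ÷ 0.068246 × 0.59376 × 0.11933 = 1.038206
Product > 1; profitable direction is CAD → ZAR → NOK → CAD.

1.0382 (arbitrage exists)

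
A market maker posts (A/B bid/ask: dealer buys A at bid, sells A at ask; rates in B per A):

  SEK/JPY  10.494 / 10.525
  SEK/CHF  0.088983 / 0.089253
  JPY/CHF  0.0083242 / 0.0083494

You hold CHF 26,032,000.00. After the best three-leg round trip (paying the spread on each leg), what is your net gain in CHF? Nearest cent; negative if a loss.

Net profit: CHF 327,502.37

Best loop CHF → JPY → SEK → CHF:
CHF 26,032,000.00 ÷ 0.0083494 (buy JPY at ask) = JPY 3,117,828,826
JPY 3,117,828,826 ÷ 10.525 (buy SEK at ask) = SEK 296,230,767.32
SEK 296,230,767.32 × 0.088983 (sell SEK at bid) = CHF 26,359,502.37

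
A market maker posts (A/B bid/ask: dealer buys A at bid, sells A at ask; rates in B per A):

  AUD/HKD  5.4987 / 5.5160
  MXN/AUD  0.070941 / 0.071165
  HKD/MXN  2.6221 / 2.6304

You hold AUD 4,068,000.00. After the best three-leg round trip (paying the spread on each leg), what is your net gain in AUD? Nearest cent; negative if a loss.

Best loop AUD → HKD → MXN → AUD:
AUD 4,068,000.00 × 5.4987 (sell AUD at bid) = HKD 22,368,711.60
HKD 22,368,711.60 × 2.6221 (sell HKD at bid) = MXN 58,652,998.69
MXN 58,652,998.69 × 0.070941 (sell MXN at bid) = AUD 4,160,902.38

Net profit: AUD 92,902.38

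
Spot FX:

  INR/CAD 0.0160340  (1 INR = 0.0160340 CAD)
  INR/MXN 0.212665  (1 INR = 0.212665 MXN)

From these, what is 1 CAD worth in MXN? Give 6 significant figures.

1 CAD ÷ 0.0160340 = 62.3675 INR
62.3675 INR × 0.212665 = 13.2634 MXN

CAD/MXN = 13.2634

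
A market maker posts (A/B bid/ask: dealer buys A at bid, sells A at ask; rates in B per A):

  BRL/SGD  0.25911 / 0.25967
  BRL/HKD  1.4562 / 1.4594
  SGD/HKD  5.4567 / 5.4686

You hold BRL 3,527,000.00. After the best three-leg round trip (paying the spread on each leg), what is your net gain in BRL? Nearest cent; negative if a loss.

Best loop BRL → HKD → SGD → BRL:
BRL 3,527,000.00 × 1.4562 (sell BRL at bid) = HKD 5,136,017.40
HKD 5,136,017.40 ÷ 5.4686 (buy SGD at ask) = SGD 939,183.23
SGD 939,183.23 ÷ 0.25967 (buy BRL at ask) = BRL 3,616,833.78

Net profit: BRL 89,833.78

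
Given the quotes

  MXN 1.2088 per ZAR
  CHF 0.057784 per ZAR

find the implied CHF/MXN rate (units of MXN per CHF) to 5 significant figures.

CHF/MXN = 20.919

1 CHF ÷ 0.057784 = 17.3058 ZAR
17.3058 ZAR × 1.2088 = 20.9193 MXN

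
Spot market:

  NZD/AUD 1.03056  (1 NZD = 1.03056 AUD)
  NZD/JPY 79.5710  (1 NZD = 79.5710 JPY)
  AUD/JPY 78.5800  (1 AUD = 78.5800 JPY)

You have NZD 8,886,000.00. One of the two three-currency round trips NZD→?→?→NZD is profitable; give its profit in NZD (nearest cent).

Profitable loop is NZD → AUD → JPY → NZD:
NZD 8,886,000.00 × 1.03056 = AUD 9,157,556.16
AUD 9,157,556.16 × 78.5800 = JPY 719,600,763
JPY 719,600,763 ÷ 79.5710 = NZD 9,043,505.34
Profit = NZD 9,043,505.34 − NZD 8,886,000.00

Profit: NZD 157,505.34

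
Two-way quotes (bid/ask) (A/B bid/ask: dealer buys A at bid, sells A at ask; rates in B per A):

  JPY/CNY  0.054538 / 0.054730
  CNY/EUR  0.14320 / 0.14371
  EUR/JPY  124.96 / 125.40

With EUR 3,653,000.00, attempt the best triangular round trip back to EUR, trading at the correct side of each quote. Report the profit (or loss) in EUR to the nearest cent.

Best loop EUR → CNY → JPY → EUR:
EUR 3,653,000.00 ÷ 0.14371 (buy CNY at ask) = CNY 25,419,247.09
CNY 25,419,247.09 ÷ 0.054730 (buy JPY at ask) = JPY 464,448,147
JPY 464,448,147 ÷ 125.40 (buy EUR at ask) = EUR 3,703,733.23

Net profit: EUR 50,733.23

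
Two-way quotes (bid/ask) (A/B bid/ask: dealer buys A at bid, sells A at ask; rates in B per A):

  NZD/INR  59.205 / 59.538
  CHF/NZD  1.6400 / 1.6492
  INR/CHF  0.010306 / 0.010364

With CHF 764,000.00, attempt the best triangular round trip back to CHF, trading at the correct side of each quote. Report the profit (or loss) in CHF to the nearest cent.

Net profit: CHF 514.51

Best loop CHF → NZD → INR → CHF:
CHF 764,000.00 × 1.6400 (sell CHF at bid) = NZD 1,252,960.00
NZD 1,252,960.00 × 59.205 (sell NZD at bid) = INR 74,181,496.80
INR 74,181,496.80 × 0.010306 (sell INR at bid) = CHF 764,514.51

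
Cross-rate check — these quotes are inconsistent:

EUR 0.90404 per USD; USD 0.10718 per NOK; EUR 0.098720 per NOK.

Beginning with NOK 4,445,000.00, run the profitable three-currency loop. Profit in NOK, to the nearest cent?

Profitable loop is NOK → EUR → USD → NOK:
NOK 4,445,000.00 × 0.098720 = EUR 438,810.40
EUR 438,810.40 ÷ 0.90404 = USD 485,388.26
USD 485,388.26 ÷ 0.10718 = NOK 4,528,720.44
Profit = NOK 4,528,720.44 − NOK 4,445,000.00

Profit: NOK 83,720.44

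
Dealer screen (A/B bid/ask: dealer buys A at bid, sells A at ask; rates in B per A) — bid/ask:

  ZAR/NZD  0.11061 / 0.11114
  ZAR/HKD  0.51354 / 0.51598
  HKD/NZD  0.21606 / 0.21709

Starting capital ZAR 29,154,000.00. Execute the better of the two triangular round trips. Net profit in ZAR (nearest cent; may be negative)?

Net result: ZAR -48,410.12 (no profitable arbitrage after spreads)

Best loop ZAR → HKD → NZD → ZAR:
ZAR 29,154,000.00 × 0.51354 (sell ZAR at bid) = HKD 14,971,745.16
HKD 14,971,745.16 × 0.21606 (sell HKD at bid) = NZD 3,234,795.26
NZD 3,234,795.26 ÷ 0.11114 (buy ZAR at ask) = ZAR 29,105,589.88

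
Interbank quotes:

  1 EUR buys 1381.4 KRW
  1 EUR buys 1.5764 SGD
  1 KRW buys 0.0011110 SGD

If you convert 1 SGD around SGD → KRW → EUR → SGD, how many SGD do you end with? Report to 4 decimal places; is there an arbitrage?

1.0271 (arbitrage exists)

Around SGD → KRW → EUR → SGD: 1 ÷ 0.0011110 ÷ 1381.4 × 1.5764 = 1.027148
Product > 1; profitable direction is SGD → KRW → EUR → SGD.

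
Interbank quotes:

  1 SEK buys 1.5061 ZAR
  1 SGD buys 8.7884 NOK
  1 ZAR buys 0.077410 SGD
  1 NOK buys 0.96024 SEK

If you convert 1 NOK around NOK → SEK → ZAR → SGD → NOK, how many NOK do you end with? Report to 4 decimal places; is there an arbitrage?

Around NOK → SEK → ZAR → SGD → NOK: 1 × 0.96024 × 1.5061 × 0.077410 × 8.7884 = 0.983876
Product < 1; profitable direction is NOK → SGD → ZAR → SEK → NOK.

0.9839 (arbitrage exists)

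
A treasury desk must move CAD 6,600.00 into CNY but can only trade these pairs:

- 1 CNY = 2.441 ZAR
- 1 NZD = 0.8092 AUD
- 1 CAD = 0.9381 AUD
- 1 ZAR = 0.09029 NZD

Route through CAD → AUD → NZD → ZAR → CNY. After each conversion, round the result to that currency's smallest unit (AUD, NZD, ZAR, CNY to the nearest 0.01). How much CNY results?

CAD 6,600.00 × 0.9381 = AUD 6,191.46
AUD 6,191.46 ÷ 0.8092 = NZD 7,651.33
NZD 7,651.33 ÷ 0.09029 = ZAR 84,741.72
ZAR 84,741.72 ÷ 2.441 = CNY 34,715.99

CNY 34,715.99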